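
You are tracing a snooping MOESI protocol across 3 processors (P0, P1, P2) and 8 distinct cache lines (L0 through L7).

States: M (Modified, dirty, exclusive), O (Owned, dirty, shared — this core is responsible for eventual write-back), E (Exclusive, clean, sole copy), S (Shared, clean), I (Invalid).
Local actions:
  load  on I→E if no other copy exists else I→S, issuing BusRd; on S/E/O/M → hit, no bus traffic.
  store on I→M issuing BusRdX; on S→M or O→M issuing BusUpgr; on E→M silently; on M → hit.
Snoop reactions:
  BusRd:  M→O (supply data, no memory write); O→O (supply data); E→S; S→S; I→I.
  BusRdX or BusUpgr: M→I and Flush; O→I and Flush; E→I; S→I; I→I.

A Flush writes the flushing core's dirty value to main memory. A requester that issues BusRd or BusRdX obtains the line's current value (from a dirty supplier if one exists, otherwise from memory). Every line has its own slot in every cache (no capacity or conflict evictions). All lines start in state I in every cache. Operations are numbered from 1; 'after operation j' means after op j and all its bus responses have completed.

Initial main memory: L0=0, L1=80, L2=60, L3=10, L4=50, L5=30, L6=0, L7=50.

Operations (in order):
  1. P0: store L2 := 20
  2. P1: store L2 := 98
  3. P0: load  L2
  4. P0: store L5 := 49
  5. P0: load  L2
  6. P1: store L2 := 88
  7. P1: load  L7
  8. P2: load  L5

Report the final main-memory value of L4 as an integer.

[1] P0: store L2 := 20 | P0:M(20), P1:I, P2:I | bus: BusRdX
[2] P1: store L2 := 98 | P0:I, P1:M(98), P2:I | bus: BusRdX,Flush
[3] P0: load  L2 | P0:S(98), P1:O(98), P2:I | bus: BusRd
[4] P0: store L5 := 49 | P0:M(49), P1:I, P2:I | bus: BusRdX
[5] P0: load  L2 | P0:S(98), P1:O(98), P2:I | bus: none
[6] P1: store L2 := 88 | P0:I, P1:M(88), P2:I | bus: BusUpgr
[7] P1: load  L7 | P0:I, P1:E(50), P2:I | bus: BusRd
[8] P2: load  L5 | P0:O(49), P1:I, P2:S(49) | bus: BusRd

memory[L4] = 50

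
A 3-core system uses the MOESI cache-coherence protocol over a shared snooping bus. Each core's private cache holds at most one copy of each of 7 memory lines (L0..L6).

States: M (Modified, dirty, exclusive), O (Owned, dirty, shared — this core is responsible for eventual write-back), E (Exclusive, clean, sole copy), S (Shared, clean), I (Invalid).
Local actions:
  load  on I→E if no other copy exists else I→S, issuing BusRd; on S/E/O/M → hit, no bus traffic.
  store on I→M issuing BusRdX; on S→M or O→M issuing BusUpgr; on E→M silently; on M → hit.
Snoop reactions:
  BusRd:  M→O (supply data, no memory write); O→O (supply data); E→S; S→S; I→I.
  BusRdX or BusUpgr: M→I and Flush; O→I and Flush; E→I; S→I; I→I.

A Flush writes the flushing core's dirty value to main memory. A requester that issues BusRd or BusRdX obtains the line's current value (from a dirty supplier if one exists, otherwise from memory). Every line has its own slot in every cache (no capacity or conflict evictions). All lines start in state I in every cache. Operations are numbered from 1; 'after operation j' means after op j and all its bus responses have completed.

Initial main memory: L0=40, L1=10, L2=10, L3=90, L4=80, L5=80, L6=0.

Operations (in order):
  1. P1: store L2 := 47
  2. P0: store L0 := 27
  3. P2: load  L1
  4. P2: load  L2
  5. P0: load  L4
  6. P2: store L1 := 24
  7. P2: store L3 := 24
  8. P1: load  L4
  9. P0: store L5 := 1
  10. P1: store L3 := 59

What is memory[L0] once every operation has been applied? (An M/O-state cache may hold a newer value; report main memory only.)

memory[L0] = 40

[1] P1: store L2 := 47 | P0:I, P1:M(47), P2:I | bus: BusRdX
[2] P0: store L0 := 27 | P0:M(27), P1:I, P2:I | bus: BusRdX
[3] P2: load  L1 | P0:I, P1:I, P2:E(10) | bus: BusRd
[4] P2: load  L2 | P0:I, P1:O(47), P2:S(47) | bus: BusRd
[5] P0: load  L4 | P0:E(80), P1:I, P2:I | bus: BusRd
[6] P2: store L1 := 24 | P0:I, P1:I, P2:M(24) | bus: none
[7] P2: store L3 := 24 | P0:I, P1:I, P2:M(24) | bus: BusRdX
[8] P1: load  L4 | P0:S(80), P1:S(80), P2:I | bus: BusRd
[9] P0: store L5 := 1 | P0:M(1), P1:I, P2:I | bus: BusRdX
[10] P1: store L3 := 59 | P0:I, P1:M(59), P2:I | bus: BusRdX,Flush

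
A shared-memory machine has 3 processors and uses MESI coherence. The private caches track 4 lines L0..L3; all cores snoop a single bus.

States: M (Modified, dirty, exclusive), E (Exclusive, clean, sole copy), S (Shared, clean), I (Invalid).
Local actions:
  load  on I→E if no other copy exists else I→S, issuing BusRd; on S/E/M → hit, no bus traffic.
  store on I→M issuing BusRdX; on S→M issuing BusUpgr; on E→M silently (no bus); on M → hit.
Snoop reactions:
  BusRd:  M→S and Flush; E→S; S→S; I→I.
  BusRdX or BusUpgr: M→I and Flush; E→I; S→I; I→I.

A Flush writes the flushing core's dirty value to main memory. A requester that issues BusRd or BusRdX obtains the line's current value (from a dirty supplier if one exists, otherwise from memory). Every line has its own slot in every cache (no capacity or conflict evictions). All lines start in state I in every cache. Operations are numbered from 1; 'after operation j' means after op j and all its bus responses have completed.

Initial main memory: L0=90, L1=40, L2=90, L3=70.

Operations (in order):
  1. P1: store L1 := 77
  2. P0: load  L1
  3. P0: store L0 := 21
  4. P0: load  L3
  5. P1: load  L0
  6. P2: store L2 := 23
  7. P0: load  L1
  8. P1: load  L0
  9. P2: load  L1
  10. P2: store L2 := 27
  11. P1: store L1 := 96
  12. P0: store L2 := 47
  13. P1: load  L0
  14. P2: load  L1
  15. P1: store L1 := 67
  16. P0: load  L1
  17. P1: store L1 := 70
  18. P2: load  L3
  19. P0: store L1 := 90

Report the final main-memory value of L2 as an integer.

memory[L2] = 27

  op1 P1: store L1 := 77 → I/M/I on L1; bus BusRdX; mem=40
  op2 P0: load  L1 → S/S/I on L1; bus BusRd Flush; mem=77
  op3 P0: store L0 := 21 → M/I/I on L0; bus BusRdX; mem=90
  op4 P0: load  L3 → E/I/I on L3; bus BusRd; mem=70
  op5 P1: load  L0 → S/S/I on L0; bus BusRd Flush; mem=21
  op6 P2: store L2 := 23 → I/I/M on L2; bus BusRdX; mem=90
  op7 P0: load  L1 → S/S/I on L1; bus (none); mem=77
  op8 P1: load  L0 → S/S/I on L0; bus (none); mem=21
  op9 P2: load  L1 → S/S/S on L1; bus BusRd; mem=77
  op10 P2: store L2 := 27 → I/I/M on L2; bus (none); mem=90
  op11 P1: store L1 := 96 → I/M/I on L1; bus BusUpgr; mem=77
  op12 P0: store L2 := 47 → M/I/I on L2; bus BusRdX Flush; mem=27
  op13 P1: load  L0 → S/S/I on L0; bus (none); mem=21
  op14 P2: load  L1 → I/S/S on L1; bus BusRd Flush; mem=96
  op15 P1: store L1 := 67 → I/M/I on L1; bus BusUpgr; mem=96
  op16 P0: load  L1 → S/S/I on L1; bus BusRd Flush; mem=67
  op17 P1: store L1 := 70 → I/M/I on L1; bus BusUpgr; mem=67
  op18 P2: load  L3 → S/I/S on L3; bus BusRd; mem=70
  op19 P0: store L1 := 90 → M/I/I on L1; bus BusRdX Flush; mem=70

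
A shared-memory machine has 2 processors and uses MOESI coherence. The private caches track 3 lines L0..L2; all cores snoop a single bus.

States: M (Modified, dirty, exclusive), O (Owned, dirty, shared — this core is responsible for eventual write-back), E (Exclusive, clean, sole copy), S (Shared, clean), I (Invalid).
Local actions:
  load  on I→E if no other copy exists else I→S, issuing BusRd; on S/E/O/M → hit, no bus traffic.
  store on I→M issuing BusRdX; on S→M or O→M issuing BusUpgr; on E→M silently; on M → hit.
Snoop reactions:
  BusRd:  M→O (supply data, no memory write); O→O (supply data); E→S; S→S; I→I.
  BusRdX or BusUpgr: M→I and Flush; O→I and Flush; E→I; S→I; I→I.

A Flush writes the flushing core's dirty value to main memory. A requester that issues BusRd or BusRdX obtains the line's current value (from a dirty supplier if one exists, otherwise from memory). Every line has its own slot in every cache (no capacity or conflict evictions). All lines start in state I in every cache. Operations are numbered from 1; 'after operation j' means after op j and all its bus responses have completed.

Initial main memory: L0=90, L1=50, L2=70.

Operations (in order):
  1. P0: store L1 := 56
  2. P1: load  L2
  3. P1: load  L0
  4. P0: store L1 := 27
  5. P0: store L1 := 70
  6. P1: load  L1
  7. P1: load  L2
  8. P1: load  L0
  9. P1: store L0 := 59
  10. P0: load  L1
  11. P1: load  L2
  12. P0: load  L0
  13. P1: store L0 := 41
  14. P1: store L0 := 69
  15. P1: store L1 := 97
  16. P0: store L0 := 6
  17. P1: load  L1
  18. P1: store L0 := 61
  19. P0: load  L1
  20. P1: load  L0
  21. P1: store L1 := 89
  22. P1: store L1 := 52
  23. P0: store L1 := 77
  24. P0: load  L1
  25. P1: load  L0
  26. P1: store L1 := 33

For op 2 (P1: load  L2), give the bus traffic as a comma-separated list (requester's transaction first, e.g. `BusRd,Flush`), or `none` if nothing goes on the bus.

1. P0: store L1 := 56  bus=[BusRdX]  L1: P0=M P1=I  mem[L1]=50
2. P1: load  L2  bus=[BusRd]  L2: P0=I P1=E  mem[L2]=70
3. P1: load  L0  bus=[BusRd]  L0: P0=I P1=E  mem[L0]=90
4. P0: store L1 := 27  bus=[-]  L1: P0=M P1=I  mem[L1]=50
5. P0: store L1 := 70  bus=[-]  L1: P0=M P1=I  mem[L1]=50
6. P1: load  L1  bus=[BusRd]  L1: P0=O P1=S  mem[L1]=50
7. P1: load  L2  bus=[-]  L2: P0=I P1=E  mem[L2]=70
8. P1: load  L0  bus=[-]  L0: P0=I P1=E  mem[L0]=90
9. P1: store L0 := 59  bus=[-]  L0: P0=I P1=M  mem[L0]=90
10. P0: load  L1  bus=[-]  L1: P0=O P1=S  mem[L1]=50
11. P1: load  L2  bus=[-]  L2: P0=I P1=E  mem[L2]=70
12. P0: load  L0  bus=[BusRd]  L0: P0=S P1=O  mem[L0]=90
13. P1: store L0 := 41  bus=[BusUpgr]  L0: P0=I P1=M  mem[L0]=90
14. P1: store L0 := 69  bus=[-]  L0: P0=I P1=M  mem[L0]=90
15. P1: store L1 := 97  bus=[BusUpgr,Flush]  L1: P0=I P1=M  mem[L1]=70
16. P0: store L0 := 6  bus=[BusRdX,Flush]  L0: P0=M P1=I  mem[L0]=69
17. P1: load  L1  bus=[-]  L1: P0=I P1=M  mem[L1]=70
18. P1: store L0 := 61  bus=[BusRdX,Flush]  L0: P0=I P1=M  mem[L0]=6
19. P0: load  L1  bus=[BusRd]  L1: P0=S P1=O  mem[L1]=70
20. P1: load  L0  bus=[-]  L0: P0=I P1=M  mem[L0]=6
21. P1: store L1 := 89  bus=[BusUpgr]  L1: P0=I P1=M  mem[L1]=70
22. P1: store L1 := 52  bus=[-]  L1: P0=I P1=M  mem[L1]=70
23. P0: store L1 := 77  bus=[BusRdX,Flush]  L1: P0=M P1=I  mem[L1]=52
24. P0: load  L1  bus=[-]  L1: P0=M P1=I  mem[L1]=52
25. P1: load  L0  bus=[-]  L0: P0=I P1=M  mem[L0]=6
26. P1: store L1 := 33  bus=[BusRdX,Flush]  L1: P0=I P1=M  mem[L1]=77

bus = BusRd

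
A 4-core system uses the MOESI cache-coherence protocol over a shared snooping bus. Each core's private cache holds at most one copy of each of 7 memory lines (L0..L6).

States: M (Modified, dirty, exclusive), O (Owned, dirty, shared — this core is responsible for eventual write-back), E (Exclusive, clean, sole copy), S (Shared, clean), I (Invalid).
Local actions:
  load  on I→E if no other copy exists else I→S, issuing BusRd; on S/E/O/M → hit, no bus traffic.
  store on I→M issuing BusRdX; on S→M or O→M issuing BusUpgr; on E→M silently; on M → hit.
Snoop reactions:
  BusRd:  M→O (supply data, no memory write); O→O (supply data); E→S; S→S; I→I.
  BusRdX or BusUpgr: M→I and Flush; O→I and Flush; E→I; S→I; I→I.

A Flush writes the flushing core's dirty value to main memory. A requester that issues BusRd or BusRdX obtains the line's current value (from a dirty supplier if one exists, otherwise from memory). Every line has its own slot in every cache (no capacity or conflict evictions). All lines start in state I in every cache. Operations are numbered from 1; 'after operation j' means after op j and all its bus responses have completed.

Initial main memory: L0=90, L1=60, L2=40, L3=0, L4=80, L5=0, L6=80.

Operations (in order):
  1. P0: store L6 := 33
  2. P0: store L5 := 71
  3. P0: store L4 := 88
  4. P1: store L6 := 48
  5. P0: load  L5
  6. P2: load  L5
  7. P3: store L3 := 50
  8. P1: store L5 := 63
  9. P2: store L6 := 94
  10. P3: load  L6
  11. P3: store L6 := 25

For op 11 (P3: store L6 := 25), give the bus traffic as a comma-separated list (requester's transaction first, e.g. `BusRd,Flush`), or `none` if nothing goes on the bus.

step 1: P0: store L6 := 33  ⟶  MIII  (L6)  txn=BusRdX  M[L6]=80
step 2: P0: store L5 := 71  ⟶  MIII  (L5)  txn=BusRdX  M[L5]=0
step 3: P0: store L4 := 88  ⟶  MIII  (L4)  txn=BusRdX  M[L4]=80
step 4: P1: store L6 := 48  ⟶  IMII  (L6)  txn=BusRdX+Flush  M[L6]=33
step 5: P0: load  L5  ⟶  MIII  (L5)  txn=∅  M[L5]=0
step 6: P2: load  L5  ⟶  OISI  (L5)  txn=BusRd  M[L5]=0
step 7: P3: store L3 := 50  ⟶  IIIM  (L3)  txn=BusRdX  M[L3]=0
step 8: P1: store L5 := 63  ⟶  IMII  (L5)  txn=BusRdX+Flush  M[L5]=71
step 9: P2: store L6 := 94  ⟶  IIMI  (L6)  txn=BusRdX+Flush  M[L6]=48
step 10: P3: load  L6  ⟶  IIOS  (L6)  txn=BusRd  M[L6]=48
step 11: P3: store L6 := 25  ⟶  IIIM  (L6)  txn=BusUpgr+Flush  M[L6]=94

bus = BusUpgr,Flush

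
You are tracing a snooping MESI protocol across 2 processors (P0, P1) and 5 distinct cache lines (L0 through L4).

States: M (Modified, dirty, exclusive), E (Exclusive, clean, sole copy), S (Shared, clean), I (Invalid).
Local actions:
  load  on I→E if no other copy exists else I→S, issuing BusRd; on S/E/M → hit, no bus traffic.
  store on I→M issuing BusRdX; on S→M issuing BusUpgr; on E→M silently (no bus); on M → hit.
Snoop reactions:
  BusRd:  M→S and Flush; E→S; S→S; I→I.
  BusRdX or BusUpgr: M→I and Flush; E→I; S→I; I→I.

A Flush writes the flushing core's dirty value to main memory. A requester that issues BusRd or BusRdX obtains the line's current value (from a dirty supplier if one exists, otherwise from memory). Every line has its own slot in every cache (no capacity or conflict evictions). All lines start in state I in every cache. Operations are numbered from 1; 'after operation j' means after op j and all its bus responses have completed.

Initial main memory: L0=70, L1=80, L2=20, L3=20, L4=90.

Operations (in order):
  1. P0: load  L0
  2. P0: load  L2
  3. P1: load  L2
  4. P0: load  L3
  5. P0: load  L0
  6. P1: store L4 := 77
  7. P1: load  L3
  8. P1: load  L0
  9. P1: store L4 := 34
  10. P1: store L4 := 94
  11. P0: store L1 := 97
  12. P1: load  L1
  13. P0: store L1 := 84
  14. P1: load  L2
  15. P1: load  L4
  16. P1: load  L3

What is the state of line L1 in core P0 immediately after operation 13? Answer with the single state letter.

[1] P0: load  L0 | P0:E(70), P1:I | bus: BusRd
[2] P0: load  L2 | P0:E(20), P1:I | bus: BusRd
[3] P1: load  L2 | P0:S(20), P1:S(20) | bus: BusRd
[4] P0: load  L3 | P0:E(20), P1:I | bus: BusRd
[5] P0: load  L0 | P0:E(70), P1:I | bus: none
[6] P1: store L4 := 77 | P0:I, P1:M(77) | bus: BusRdX
[7] P1: load  L3 | P0:S(20), P1:S(20) | bus: BusRd
[8] P1: load  L0 | P0:S(70), P1:S(70) | bus: BusRd
[9] P1: store L4 := 34 | P0:I, P1:M(34) | bus: none
[10] P1: store L4 := 94 | P0:I, P1:M(94) | bus: none
[11] P0: store L1 := 97 | P0:M(97), P1:I | bus: BusRdX
[12] P1: load  L1 | P0:S(97), P1:S(97) | bus: BusRd,Flush
[13] P0: store L1 := 84 | P0:M(84), P1:I | bus: BusUpgr
[14] P1: load  L2 | P0:S(20), P1:S(20) | bus: none
[15] P1: load  L4 | P0:I, P1:M(94) | bus: none
[16] P1: load  L3 | P0:S(20), P1:S(20) | bus: none

state = M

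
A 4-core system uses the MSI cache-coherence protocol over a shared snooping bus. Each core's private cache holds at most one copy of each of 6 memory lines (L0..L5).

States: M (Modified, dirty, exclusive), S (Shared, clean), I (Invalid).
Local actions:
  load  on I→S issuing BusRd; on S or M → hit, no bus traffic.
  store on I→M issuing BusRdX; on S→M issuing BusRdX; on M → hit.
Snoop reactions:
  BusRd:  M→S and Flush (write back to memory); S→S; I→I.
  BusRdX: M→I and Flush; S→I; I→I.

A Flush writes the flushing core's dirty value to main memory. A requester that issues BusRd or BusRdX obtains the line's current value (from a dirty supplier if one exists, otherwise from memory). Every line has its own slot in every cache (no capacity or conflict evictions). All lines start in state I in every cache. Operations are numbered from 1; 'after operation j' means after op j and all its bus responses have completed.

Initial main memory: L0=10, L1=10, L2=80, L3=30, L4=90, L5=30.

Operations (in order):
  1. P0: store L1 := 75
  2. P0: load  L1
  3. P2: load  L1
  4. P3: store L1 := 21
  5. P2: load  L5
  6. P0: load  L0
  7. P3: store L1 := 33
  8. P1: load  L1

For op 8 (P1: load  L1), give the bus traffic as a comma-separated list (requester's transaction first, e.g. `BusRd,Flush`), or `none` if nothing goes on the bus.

[1] P0: store L1 := 75 | P0:M(75), P1:I, P2:I, P3:I | bus: BusRdX
[2] P0: load  L1 | P0:M(75), P1:I, P2:I, P3:I | bus: none
[3] P2: load  L1 | P0:S(75), P1:I, P2:S(75), P3:I | bus: BusRd,Flush
[4] P3: store L1 := 21 | P0:I, P1:I, P2:I, P3:M(21) | bus: BusRdX
[5] P2: load  L5 | P0:I, P1:I, P2:S(30), P3:I | bus: BusRd
[6] P0: load  L0 | P0:S(10), P1:I, P2:I, P3:I | bus: BusRd
[7] P3: store L1 := 33 | P0:I, P1:I, P2:I, P3:M(33) | bus: none
[8] P1: load  L1 | P0:I, P1:S(33), P2:I, P3:S(33) | bus: BusRd,Flush

bus = BusRd,Flush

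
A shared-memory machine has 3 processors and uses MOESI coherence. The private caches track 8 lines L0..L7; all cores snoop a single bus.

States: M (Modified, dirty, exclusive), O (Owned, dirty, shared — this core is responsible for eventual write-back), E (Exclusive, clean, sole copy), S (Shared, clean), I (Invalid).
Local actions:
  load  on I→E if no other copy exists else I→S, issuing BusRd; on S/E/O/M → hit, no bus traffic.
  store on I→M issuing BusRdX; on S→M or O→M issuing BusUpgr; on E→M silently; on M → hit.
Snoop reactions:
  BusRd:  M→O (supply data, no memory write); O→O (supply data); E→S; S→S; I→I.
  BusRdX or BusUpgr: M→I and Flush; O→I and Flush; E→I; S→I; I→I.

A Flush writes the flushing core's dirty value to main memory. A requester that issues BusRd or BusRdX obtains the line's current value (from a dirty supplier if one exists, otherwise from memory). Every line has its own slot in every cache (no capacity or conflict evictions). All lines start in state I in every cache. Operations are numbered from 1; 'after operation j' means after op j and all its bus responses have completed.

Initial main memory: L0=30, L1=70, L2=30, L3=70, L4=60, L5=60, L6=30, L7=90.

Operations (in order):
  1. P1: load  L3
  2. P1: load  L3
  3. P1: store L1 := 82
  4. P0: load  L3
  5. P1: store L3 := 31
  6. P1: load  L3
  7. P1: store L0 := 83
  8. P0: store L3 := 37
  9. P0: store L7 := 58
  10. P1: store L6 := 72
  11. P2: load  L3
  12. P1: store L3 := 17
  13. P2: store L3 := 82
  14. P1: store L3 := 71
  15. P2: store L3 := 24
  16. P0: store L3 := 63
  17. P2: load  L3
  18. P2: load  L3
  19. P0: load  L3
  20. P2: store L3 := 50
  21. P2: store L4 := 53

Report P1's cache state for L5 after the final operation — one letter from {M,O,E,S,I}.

1. P1: load  L3  bus=[BusRd]  L3: P0=I P1=E P2=I  mem[L3]=70
2. P1: load  L3  bus=[-]  L3: P0=I P1=E P2=I  mem[L3]=70
3. P1: store L1 := 82  bus=[BusRdX]  L1: P0=I P1=M P2=I  mem[L1]=70
4. P0: load  L3  bus=[BusRd]  L3: P0=S P1=S P2=I  mem[L3]=70
5. P1: store L3 := 31  bus=[BusUpgr]  L3: P0=I P1=M P2=I  mem[L3]=70
6. P1: load  L3  bus=[-]  L3: P0=I P1=M P2=I  mem[L3]=70
7. P1: store L0 := 83  bus=[BusRdX]  L0: P0=I P1=M P2=I  mem[L0]=30
8. P0: store L3 := 37  bus=[BusRdX,Flush]  L3: P0=M P1=I P2=I  mem[L3]=31
9. P0: store L7 := 58  bus=[BusRdX]  L7: P0=M P1=I P2=I  mem[L7]=90
10. P1: store L6 := 72  bus=[BusRdX]  L6: P0=I P1=M P2=I  mem[L6]=30
11. P2: load  L3  bus=[BusRd]  L3: P0=O P1=I P2=S  mem[L3]=31
12. P1: store L3 := 17  bus=[BusRdX,Flush]  L3: P0=I P1=M P2=I  mem[L3]=37
13. P2: store L3 := 82  bus=[BusRdX,Flush]  L3: P0=I P1=I P2=M  mem[L3]=17
14. P1: store L3 := 71  bus=[BusRdX,Flush]  L3: P0=I P1=M P2=I  mem[L3]=82
15. P2: store L3 := 24  bus=[BusRdX,Flush]  L3: P0=I P1=I P2=M  mem[L3]=71
16. P0: store L3 := 63  bus=[BusRdX,Flush]  L3: P0=M P1=I P2=I  mem[L3]=24
17. P2: load  L3  bus=[BusRd]  L3: P0=O P1=I P2=S  mem[L3]=24
18. P2: load  L3  bus=[-]  L3: P0=O P1=I P2=S  mem[L3]=24
19. P0: load  L3  bus=[-]  L3: P0=O P1=I P2=S  mem[L3]=24
20. P2: store L3 := 50  bus=[BusUpgr,Flush]  L3: P0=I P1=I P2=M  mem[L3]=63
21. P2: store L4 := 53  bus=[BusRdX]  L4: P0=I P1=I P2=M  mem[L4]=60

state = I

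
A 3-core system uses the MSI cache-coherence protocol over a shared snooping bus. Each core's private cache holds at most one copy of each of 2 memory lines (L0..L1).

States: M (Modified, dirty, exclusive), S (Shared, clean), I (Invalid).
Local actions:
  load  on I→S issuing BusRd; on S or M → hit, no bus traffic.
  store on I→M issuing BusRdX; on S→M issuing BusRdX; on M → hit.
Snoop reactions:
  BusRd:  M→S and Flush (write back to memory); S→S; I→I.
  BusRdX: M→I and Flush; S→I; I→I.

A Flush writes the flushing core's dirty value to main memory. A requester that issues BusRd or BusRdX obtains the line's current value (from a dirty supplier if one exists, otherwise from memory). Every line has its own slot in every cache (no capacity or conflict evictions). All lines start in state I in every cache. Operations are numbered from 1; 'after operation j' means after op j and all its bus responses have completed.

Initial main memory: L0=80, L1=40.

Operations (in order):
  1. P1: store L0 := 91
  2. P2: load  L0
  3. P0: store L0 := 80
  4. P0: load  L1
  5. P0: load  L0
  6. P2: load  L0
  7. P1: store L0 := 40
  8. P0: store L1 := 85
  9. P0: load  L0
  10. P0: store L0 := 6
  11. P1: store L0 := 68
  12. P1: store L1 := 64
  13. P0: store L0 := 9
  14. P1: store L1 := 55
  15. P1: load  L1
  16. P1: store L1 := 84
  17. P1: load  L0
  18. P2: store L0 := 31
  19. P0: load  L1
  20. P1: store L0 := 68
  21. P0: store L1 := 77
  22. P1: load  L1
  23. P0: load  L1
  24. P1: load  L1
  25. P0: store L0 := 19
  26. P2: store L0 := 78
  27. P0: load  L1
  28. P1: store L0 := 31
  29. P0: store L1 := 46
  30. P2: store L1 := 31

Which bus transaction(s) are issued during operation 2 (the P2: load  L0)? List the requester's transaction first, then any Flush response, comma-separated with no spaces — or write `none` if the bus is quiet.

step 1: P1: store L0 := 91  ⟶  IMI  (L0)  txn=BusRdX  M[L0]=80
step 2: P2: load  L0  ⟶  ISS  (L0)  txn=BusRd+Flush  M[L0]=91
step 3: P0: store L0 := 80  ⟶  MII  (L0)  txn=BusRdX  M[L0]=91
step 4: P0: load  L1  ⟶  SII  (L1)  txn=BusRd  M[L1]=40
step 5: P0: load  L0  ⟶  MII  (L0)  txn=∅  M[L0]=91
step 6: P2: load  L0  ⟶  SIS  (L0)  txn=BusRd+Flush  M[L0]=80
step 7: P1: store L0 := 40  ⟶  IMI  (L0)  txn=BusRdX  M[L0]=80
step 8: P0: store L1 := 85  ⟶  MII  (L1)  txn=BusRdX  M[L1]=40
step 9: P0: load  L0  ⟶  SSI  (L0)  txn=BusRd+Flush  M[L0]=40
step 10: P0: store L0 := 6  ⟶  MII  (L0)  txn=BusRdX  M[L0]=40
step 11: P1: store L0 := 68  ⟶  IMI  (L0)  txn=BusRdX+Flush  M[L0]=6
step 12: P1: store L1 := 64  ⟶  IMI  (L1)  txn=BusRdX+Flush  M[L1]=85
step 13: P0: store L0 := 9  ⟶  MII  (L0)  txn=BusRdX+Flush  M[L0]=68
step 14: P1: store L1 := 55  ⟶  IMI  (L1)  txn=∅  M[L1]=85
step 15: P1: load  L1  ⟶  IMI  (L1)  txn=∅  M[L1]=85
step 16: P1: store L1 := 84  ⟶  IMI  (L1)  txn=∅  M[L1]=85
step 17: P1: load  L0  ⟶  SSI  (L0)  txn=BusRd+Flush  M[L0]=9
step 18: P2: store L0 := 31  ⟶  IIM  (L0)  txn=BusRdX  M[L0]=9
step 19: P0: load  L1  ⟶  SSI  (L1)  txn=BusRd+Flush  M[L1]=84
step 20: P1: store L0 := 68  ⟶  IMI  (L0)  txn=BusRdX+Flush  M[L0]=31
step 21: P0: store L1 := 77  ⟶  MII  (L1)  txn=BusRdX  M[L1]=84
step 22: P1: load  L1  ⟶  SSI  (L1)  txn=BusRd+Flush  M[L1]=77
step 23: P0: load  L1  ⟶  SSI  (L1)  txn=∅  M[L1]=77
step 24: P1: load  L1  ⟶  SSI  (L1)  txn=∅  M[L1]=77
step 25: P0: store L0 := 19  ⟶  MII  (L0)  txn=BusRdX+Flush  M[L0]=68
step 26: P2: store L0 := 78  ⟶  IIM  (L0)  txn=BusRdX+Flush  M[L0]=19
step 27: P0: load  L1  ⟶  SSI  (L1)  txn=∅  M[L1]=77
step 28: P1: store L0 := 31  ⟶  IMI  (L0)  txn=BusRdX+Flush  M[L0]=78
step 29: P0: store L1 := 46  ⟶  MII  (L1)  txn=BusRdX  M[L1]=77
step 30: P2: store L1 := 31  ⟶  IIM  (L1)  txn=BusRdX+Flush  M[L1]=46

bus = BusRd,Flush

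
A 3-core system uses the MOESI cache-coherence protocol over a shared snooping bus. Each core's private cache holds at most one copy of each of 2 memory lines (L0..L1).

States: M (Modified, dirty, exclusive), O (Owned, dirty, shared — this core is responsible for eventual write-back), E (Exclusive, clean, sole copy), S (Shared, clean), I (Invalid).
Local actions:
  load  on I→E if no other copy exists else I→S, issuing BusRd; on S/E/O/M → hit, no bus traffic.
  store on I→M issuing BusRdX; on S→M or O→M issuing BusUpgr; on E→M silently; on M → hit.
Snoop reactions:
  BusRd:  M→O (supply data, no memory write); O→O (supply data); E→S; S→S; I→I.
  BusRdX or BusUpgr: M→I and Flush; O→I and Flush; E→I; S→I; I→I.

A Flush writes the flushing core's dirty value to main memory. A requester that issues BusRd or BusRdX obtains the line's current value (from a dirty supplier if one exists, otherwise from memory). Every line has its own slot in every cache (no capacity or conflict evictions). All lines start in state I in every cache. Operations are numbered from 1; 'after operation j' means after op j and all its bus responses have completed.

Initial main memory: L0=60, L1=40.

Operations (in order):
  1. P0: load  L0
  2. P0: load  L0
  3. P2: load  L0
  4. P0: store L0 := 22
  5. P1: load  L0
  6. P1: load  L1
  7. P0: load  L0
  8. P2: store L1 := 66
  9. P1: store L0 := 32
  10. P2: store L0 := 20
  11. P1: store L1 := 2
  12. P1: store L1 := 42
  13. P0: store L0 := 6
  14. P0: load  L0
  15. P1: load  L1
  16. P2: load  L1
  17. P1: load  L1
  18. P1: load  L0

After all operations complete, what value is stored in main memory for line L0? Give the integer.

  op1 P0: load  L0 → E/I/I on L0; bus BusRd; mem=60
  op2 P0: load  L0 → E/I/I on L0; bus (none); mem=60
  op3 P2: load  L0 → S/I/S on L0; bus BusRd; mem=60
  op4 P0: store L0 := 22 → M/I/I on L0; bus BusUpgr; mem=60
  op5 P1: load  L0 → O/S/I on L0; bus BusRd; mem=60
  op6 P1: load  L1 → I/E/I on L1; bus BusRd; mem=40
  op7 P0: load  L0 → O/S/I on L0; bus (none); mem=60
  op8 P2: store L1 := 66 → I/I/M on L1; bus BusRdX; mem=40
  op9 P1: store L0 := 32 → I/M/I on L0; bus BusUpgr Flush; mem=22
  op10 P2: store L0 := 20 → I/I/M on L0; bus BusRdX Flush; mem=32
  op11 P1: store L1 := 2 → I/M/I on L1; bus BusRdX Flush; mem=66
  op12 P1: store L1 := 42 → I/M/I on L1; bus (none); mem=66
  op13 P0: store L0 := 6 → M/I/I on L0; bus BusRdX Flush; mem=20
  op14 P0: load  L0 → M/I/I on L0; bus (none); mem=20
  op15 P1: load  L1 → I/M/I on L1; bus (none); mem=66
  op16 P2: load  L1 → I/O/S on L1; bus BusRd; mem=66
  op17 P1: load  L1 → I/O/S on L1; bus (none); mem=66
  op18 P1: load  L0 → O/S/I on L0; bus BusRd; mem=20

memory[L0] = 20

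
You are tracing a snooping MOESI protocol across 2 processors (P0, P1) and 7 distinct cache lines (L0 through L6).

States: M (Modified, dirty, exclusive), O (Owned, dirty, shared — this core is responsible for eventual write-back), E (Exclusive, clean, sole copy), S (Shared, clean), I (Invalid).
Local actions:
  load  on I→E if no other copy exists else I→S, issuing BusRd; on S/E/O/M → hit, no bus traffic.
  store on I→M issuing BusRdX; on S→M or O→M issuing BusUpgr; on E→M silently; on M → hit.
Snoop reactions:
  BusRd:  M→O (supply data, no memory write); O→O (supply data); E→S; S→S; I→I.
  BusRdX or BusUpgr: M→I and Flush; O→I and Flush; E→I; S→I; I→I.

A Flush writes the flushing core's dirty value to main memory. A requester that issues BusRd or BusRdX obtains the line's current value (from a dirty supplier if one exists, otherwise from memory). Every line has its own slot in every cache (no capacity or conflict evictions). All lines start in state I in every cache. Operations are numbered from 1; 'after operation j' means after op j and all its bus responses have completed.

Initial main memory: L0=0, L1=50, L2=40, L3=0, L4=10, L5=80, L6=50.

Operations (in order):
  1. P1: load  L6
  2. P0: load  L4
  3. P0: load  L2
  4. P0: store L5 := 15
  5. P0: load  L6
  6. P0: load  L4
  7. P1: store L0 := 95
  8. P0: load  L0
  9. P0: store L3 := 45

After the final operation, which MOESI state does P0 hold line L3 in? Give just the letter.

  op1 P1: load  L6 → I/E on L6; bus BusRd; mem=50
  op2 P0: load  L4 → E/I on L4; bus BusRd; mem=10
  op3 P0: load  L2 → E/I on L2; bus BusRd; mem=40
  op4 P0: store L5 := 15 → M/I on L5; bus BusRdX; mem=80
  op5 P0: load  L6 → S/S on L6; bus BusRd; mem=50
  op6 P0: load  L4 → E/I on L4; bus (none); mem=10
  op7 P1: store L0 := 95 → I/M on L0; bus BusRdX; mem=0
  op8 P0: load  L0 → S/O on L0; bus BusRd; mem=0
  op9 P0: store L3 := 45 → M/I on L3; bus BusRdX; mem=0

state = M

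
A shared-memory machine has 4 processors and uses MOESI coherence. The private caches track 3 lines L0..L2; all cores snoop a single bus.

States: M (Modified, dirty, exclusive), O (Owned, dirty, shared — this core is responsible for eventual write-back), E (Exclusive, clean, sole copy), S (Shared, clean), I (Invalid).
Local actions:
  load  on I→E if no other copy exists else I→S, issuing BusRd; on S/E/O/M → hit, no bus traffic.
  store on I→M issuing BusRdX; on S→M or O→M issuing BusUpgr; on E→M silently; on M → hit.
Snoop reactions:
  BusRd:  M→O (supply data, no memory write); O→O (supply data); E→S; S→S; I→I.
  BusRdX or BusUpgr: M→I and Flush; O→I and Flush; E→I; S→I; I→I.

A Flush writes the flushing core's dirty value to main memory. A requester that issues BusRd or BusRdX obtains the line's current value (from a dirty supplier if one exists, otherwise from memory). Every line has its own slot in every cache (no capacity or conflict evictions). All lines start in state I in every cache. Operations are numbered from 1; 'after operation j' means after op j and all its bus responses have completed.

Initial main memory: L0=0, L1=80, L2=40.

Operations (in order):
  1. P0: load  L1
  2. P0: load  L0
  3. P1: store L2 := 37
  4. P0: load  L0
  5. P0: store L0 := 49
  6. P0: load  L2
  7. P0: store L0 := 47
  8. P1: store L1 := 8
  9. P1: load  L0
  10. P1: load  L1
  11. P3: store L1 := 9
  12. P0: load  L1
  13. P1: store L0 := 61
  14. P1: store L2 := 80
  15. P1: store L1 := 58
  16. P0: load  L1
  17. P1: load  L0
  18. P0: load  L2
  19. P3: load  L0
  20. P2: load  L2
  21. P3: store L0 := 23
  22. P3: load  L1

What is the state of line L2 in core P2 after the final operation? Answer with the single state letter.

state = S

1. P0: load  L1  bus=[BusRd]  L1: P0=E P1=I P2=I P3=I  mem[L1]=80
2. P0: load  L0  bus=[BusRd]  L0: P0=E P1=I P2=I P3=I  mem[L0]=0
3. P1: store L2 := 37  bus=[BusRdX]  L2: P0=I P1=M P2=I P3=I  mem[L2]=40
4. P0: load  L0  bus=[-]  L0: P0=E P1=I P2=I P3=I  mem[L0]=0
5. P0: store L0 := 49  bus=[-]  L0: P0=M P1=I P2=I P3=I  mem[L0]=0
6. P0: load  L2  bus=[BusRd]  L2: P0=S P1=O P2=I P3=I  mem[L2]=40
7. P0: store L0 := 47  bus=[-]  L0: P0=M P1=I P2=I P3=I  mem[L0]=0
8. P1: store L1 := 8  bus=[BusRdX]  L1: P0=I P1=M P2=I P3=I  mem[L1]=80
9. P1: load  L0  bus=[BusRd]  L0: P0=O P1=S P2=I P3=I  mem[L0]=0
10. P1: load  L1  bus=[-]  L1: P0=I P1=M P2=I P3=I  mem[L1]=80
11. P3: store L1 := 9  bus=[BusRdX,Flush]  L1: P0=I P1=I P2=I P3=M  mem[L1]=8
12. P0: load  L1  bus=[BusRd]  L1: P0=S P1=I P2=I P3=O  mem[L1]=8
13. P1: store L0 := 61  bus=[BusUpgr,Flush]  L0: P0=I P1=M P2=I P3=I  mem[L0]=47
14. P1: store L2 := 80  bus=[BusUpgr]  L2: P0=I P1=M P2=I P3=I  mem[L2]=40
15. P1: store L1 := 58  bus=[BusRdX,Flush]  L1: P0=I P1=M P2=I P3=I  mem[L1]=9
16. P0: load  L1  bus=[BusRd]  L1: P0=S P1=O P2=I P3=I  mem[L1]=9
17. P1: load  L0  bus=[-]  L0: P0=I P1=M P2=I P3=I  mem[L0]=47
18. P0: load  L2  bus=[BusRd]  L2: P0=S P1=O P2=I P3=I  mem[L2]=40
19. P3: load  L0  bus=[BusRd]  L0: P0=I P1=O P2=I P3=S  mem[L0]=47
20. P2: load  L2  bus=[BusRd]  L2: P0=S P1=O P2=S P3=I  mem[L2]=40
21. P3: store L0 := 23  bus=[BusUpgr,Flush]  L0: P0=I P1=I P2=I P3=M  mem[L0]=61
22. P3: load  L1  bus=[BusRd]  L1: P0=S P1=O P2=I P3=S  mem[L1]=9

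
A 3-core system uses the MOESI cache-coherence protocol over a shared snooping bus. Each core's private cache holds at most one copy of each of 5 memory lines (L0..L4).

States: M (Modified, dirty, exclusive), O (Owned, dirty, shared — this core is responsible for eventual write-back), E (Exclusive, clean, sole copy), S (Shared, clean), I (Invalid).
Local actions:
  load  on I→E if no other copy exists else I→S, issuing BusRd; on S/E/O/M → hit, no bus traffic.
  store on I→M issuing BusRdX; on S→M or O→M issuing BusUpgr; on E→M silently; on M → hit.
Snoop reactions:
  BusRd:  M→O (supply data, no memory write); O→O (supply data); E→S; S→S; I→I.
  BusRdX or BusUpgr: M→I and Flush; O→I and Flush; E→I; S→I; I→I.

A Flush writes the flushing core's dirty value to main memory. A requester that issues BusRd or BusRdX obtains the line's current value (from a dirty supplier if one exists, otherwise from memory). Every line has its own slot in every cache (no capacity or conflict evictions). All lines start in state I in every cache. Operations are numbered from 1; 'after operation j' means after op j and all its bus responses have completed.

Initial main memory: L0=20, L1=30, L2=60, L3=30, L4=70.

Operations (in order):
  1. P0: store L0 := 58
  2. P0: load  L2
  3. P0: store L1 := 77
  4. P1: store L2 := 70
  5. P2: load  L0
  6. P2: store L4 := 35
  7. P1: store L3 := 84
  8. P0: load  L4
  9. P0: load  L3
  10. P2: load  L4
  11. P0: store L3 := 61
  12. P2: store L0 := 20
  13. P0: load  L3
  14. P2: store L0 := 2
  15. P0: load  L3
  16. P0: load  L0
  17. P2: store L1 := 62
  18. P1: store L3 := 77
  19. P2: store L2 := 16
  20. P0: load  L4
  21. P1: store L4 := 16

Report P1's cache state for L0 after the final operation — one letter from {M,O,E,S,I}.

1. P0: store L0 := 58  bus=[BusRdX]  L0: P0=M P1=I P2=I  mem[L0]=20
2. P0: load  L2  bus=[BusRd]  L2: P0=E P1=I P2=I  mem[L2]=60
3. P0: store L1 := 77  bus=[BusRdX]  L1: P0=M P1=I P2=I  mem[L1]=30
4. P1: store L2 := 70  bus=[BusRdX]  L2: P0=I P1=M P2=I  mem[L2]=60
5. P2: load  L0  bus=[BusRd]  L0: P0=O P1=I P2=S  mem[L0]=20
6. P2: store L4 := 35  bus=[BusRdX]  L4: P0=I P1=I P2=M  mem[L4]=70
7. P1: store L3 := 84  bus=[BusRdX]  L3: P0=I P1=M P2=I  mem[L3]=30
8. P0: load  L4  bus=[BusRd]  L4: P0=S P1=I P2=O  mem[L4]=70
9. P0: load  L3  bus=[BusRd]  L3: P0=S P1=O P2=I  mem[L3]=30
10. P2: load  L4  bus=[-]  L4: P0=S P1=I P2=O  mem[L4]=70
11. P0: store L3 := 61  bus=[BusUpgr,Flush]  L3: P0=M P1=I P2=I  mem[L3]=84
12. P2: store L0 := 20  bus=[BusUpgr,Flush]  L0: P0=I P1=I P2=M  mem[L0]=58
13. P0: load  L3  bus=[-]  L3: P0=M P1=I P2=I  mem[L3]=84
14. P2: store L0 := 2  bus=[-]  L0: P0=I P1=I P2=M  mem[L0]=58
15. P0: load  L3  bus=[-]  L3: P0=M P1=I P2=I  mem[L3]=84
16. P0: load  L0  bus=[BusRd]  L0: P0=S P1=I P2=O  mem[L0]=58
17. P2: store L1 := 62  bus=[BusRdX,Flush]  L1: P0=I P1=I P2=M  mem[L1]=77
18. P1: store L3 := 77  bus=[BusRdX,Flush]  L3: P0=I P1=M P2=I  mem[L3]=61
19. P2: store L2 := 16  bus=[BusRdX,Flush]  L2: P0=I P1=I P2=M  mem[L2]=70
20. P0: load  L4  bus=[-]  L4: P0=S P1=I P2=O  mem[L4]=70
21. P1: store L4 := 16  bus=[BusRdX,Flush]  L4: P0=I P1=M P2=I  mem[L4]=35

state = I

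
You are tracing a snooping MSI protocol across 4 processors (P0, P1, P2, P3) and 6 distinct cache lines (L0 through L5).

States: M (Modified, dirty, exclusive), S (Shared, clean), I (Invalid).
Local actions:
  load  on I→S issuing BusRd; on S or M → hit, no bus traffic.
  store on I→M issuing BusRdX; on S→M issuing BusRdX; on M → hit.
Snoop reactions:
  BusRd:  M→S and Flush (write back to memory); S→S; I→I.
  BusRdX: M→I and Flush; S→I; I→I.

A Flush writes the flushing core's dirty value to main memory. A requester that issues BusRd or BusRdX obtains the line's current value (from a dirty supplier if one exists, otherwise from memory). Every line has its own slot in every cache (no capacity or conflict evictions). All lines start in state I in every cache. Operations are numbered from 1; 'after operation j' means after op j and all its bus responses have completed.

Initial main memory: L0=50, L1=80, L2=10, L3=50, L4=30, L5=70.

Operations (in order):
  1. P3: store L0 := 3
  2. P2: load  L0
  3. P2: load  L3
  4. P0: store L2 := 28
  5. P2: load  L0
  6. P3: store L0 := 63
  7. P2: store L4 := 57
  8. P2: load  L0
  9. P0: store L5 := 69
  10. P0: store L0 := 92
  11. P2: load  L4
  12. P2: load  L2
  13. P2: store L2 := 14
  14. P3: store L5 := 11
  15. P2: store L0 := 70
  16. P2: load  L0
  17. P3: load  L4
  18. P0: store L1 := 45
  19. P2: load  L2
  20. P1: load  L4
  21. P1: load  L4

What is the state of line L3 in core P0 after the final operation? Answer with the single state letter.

step 1: P3: store L0 := 3  ⟶  IIIM  (L0)  txn=BusRdX  M[L0]=50
step 2: P2: load  L0  ⟶  IISS  (L0)  txn=BusRd+Flush  M[L0]=3
step 3: P2: load  L3  ⟶  IISI  (L3)  txn=BusRd  M[L3]=50
step 4: P0: store L2 := 28  ⟶  MIII  (L2)  txn=BusRdX  M[L2]=10
step 5: P2: load  L0  ⟶  IISS  (L0)  txn=∅  M[L0]=3
step 6: P3: store L0 := 63  ⟶  IIIM  (L0)  txn=BusRdX  M[L0]=3
step 7: P2: store L4 := 57  ⟶  IIMI  (L4)  txn=BusRdX  M[L4]=30
step 8: P2: load  L0  ⟶  IISS  (L0)  txn=BusRd+Flush  M[L0]=63
step 9: P0: store L5 := 69  ⟶  MIII  (L5)  txn=BusRdX  M[L5]=70
step 10: P0: store L0 := 92  ⟶  MIII  (L0)  txn=BusRdX  M[L0]=63
step 11: P2: load  L4  ⟶  IIMI  (L4)  txn=∅  M[L4]=30
step 12: P2: load  L2  ⟶  SISI  (L2)  txn=BusRd+Flush  M[L2]=28
step 13: P2: store L2 := 14  ⟶  IIMI  (L2)  txn=BusRdX  M[L2]=28
step 14: P3: store L5 := 11  ⟶  IIIM  (L5)  txn=BusRdX+Flush  M[L5]=69
step 15: P2: store L0 := 70  ⟶  IIMI  (L0)  txn=BusRdX+Flush  M[L0]=92
step 16: P2: load  L0  ⟶  IIMI  (L0)  txn=∅  M[L0]=92
step 17: P3: load  L4  ⟶  IISS  (L4)  txn=BusRd+Flush  M[L4]=57
step 18: P0: store L1 := 45  ⟶  MIII  (L1)  txn=BusRdX  M[L1]=80
step 19: P2: load  L2  ⟶  IIMI  (L2)  txn=∅  M[L2]=28
step 20: P1: load  L4  ⟶  ISSS  (L4)  txn=BusRd  M[L4]=57
step 21: P1: load  L4  ⟶  ISSS  (L4)  txn=∅  M[L4]=57

state = I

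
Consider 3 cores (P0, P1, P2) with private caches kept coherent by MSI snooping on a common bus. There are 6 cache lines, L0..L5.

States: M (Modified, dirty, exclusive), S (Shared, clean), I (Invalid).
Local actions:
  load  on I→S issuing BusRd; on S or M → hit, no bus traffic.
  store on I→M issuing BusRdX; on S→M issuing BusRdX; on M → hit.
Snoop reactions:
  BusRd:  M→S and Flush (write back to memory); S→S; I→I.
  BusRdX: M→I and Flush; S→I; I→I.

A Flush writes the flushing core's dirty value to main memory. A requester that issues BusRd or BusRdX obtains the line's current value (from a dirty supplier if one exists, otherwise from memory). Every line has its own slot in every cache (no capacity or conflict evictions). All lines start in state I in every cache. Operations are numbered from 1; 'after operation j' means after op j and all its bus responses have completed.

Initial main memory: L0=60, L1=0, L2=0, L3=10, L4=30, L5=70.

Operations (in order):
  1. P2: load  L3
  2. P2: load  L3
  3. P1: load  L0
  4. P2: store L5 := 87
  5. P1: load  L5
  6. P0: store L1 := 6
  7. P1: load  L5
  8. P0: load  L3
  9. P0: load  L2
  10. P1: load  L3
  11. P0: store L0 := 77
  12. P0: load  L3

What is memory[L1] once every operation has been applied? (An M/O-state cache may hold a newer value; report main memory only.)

memory[L1] = 0

1. P2: load  L3  bus=[BusRd]  L3: P0=I P1=I P2=S  mem[L3]=10
2. P2: load  L3  bus=[-]  L3: P0=I P1=I P2=S  mem[L3]=10
3. P1: load  L0  bus=[BusRd]  L0: P0=I P1=S P2=I  mem[L0]=60
4. P2: store L5 := 87  bus=[BusRdX]  L5: P0=I P1=I P2=M  mem[L5]=70
5. P1: load  L5  bus=[BusRd,Flush]  L5: P0=I P1=S P2=S  mem[L5]=87
6. P0: store L1 := 6  bus=[BusRdX]  L1: P0=M P1=I P2=I  mem[L1]=0
7. P1: load  L5  bus=[-]  L5: P0=I P1=S P2=S  mem[L5]=87
8. P0: load  L3  bus=[BusRd]  L3: P0=S P1=I P2=S  mem[L3]=10
9. P0: load  L2  bus=[BusRd]  L2: P0=S P1=I P2=I  mem[L2]=0
10. P1: load  L3  bus=[BusRd]  L3: P0=S P1=S P2=S  mem[L3]=10
11. P0: store L0 := 77  bus=[BusRdX]  L0: P0=M P1=I P2=I  mem[L0]=60
12. P0: load  L3  bus=[-]  L3: P0=S P1=S P2=S  mem[L3]=10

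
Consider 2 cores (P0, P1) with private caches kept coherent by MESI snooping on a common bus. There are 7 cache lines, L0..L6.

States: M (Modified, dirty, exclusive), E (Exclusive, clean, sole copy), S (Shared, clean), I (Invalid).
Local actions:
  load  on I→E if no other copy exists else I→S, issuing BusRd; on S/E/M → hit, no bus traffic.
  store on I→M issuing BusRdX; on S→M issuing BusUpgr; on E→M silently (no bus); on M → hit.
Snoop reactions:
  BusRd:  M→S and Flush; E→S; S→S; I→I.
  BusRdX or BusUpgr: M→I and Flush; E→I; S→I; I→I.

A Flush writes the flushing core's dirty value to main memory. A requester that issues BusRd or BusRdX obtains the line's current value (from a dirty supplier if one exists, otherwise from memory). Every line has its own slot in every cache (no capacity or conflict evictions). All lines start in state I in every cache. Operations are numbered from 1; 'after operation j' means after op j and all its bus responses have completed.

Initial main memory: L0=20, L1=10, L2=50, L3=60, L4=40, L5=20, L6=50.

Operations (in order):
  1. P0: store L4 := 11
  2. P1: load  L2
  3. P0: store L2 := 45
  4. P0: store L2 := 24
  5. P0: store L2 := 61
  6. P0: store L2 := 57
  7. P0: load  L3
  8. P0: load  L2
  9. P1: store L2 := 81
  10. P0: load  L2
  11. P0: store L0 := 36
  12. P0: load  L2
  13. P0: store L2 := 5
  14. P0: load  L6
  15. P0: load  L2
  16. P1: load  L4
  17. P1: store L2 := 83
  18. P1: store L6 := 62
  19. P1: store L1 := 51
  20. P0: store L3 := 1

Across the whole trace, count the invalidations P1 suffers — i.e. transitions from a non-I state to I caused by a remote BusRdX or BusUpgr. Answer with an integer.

invalidations = 2

[1] P0: store L4 := 11 | P0:M(11), P1:I | bus: BusRdX
[2] P1: load  L2 | P0:I, P1:E(50) | bus: BusRd
[3] P0: store L2 := 45 | P0:M(45), P1:I | bus: BusRdX
[4] P0: store L2 := 24 | P0:M(24), P1:I | bus: none
[5] P0: store L2 := 61 | P0:M(61), P1:I | bus: none
[6] P0: store L2 := 57 | P0:M(57), P1:I | bus: none
[7] P0: load  L3 | P0:E(60), P1:I | bus: BusRd
[8] P0: load  L2 | P0:M(57), P1:I | bus: none
[9] P1: store L2 := 81 | P0:I, P1:M(81) | bus: BusRdX,Flush
[10] P0: load  L2 | P0:S(81), P1:S(81) | bus: BusRd,Flush
[11] P0: store L0 := 36 | P0:M(36), P1:I | bus: BusRdX
[12] P0: load  L2 | P0:S(81), P1:S(81) | bus: none
[13] P0: store L2 := 5 | P0:M(5), P1:I | bus: BusUpgr
[14] P0: load  L6 | P0:E(50), P1:I | bus: BusRd
[15] P0: load  L2 | P0:M(5), P1:I | bus: none
[16] P1: load  L4 | P0:S(11), P1:S(11) | bus: BusRd,Flush
[17] P1: store L2 := 83 | P0:I, P1:M(83) | bus: BusRdX,Flush
[18] P1: store L6 := 62 | P0:I, P1:M(62) | bus: BusRdX
[19] P1: store L1 := 51 | P0:I, P1:M(51) | bus: BusRdX
[20] P0: store L3 := 1 | P0:M(1), P1:I | bus: none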